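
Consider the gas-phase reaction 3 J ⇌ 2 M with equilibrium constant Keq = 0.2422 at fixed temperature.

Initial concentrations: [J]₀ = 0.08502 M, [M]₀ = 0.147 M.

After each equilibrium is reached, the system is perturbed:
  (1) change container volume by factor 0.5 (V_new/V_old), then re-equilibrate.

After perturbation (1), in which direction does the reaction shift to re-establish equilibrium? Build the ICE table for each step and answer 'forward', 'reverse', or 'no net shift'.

Direction: forward

Q₀ = 35.16 vs Keq = 0.2422 ⇒ Q>K, reverse
Step 1:
                   J          M
  init       0.08502      0.147
  Δ           0.1411   -0.09408
  eq          0.2261    0.05292
  solve Keq expr → x = -0.04704; check Q = 0.2422
Then change container volume by factor 0.5 (V_new/V_old).
Step 2:
                   J          M
  init        0.4523     0.1058
  Δ         -0.03804    0.02536
  eq          0.4142     0.1312
  solve Keq expr → x = 0.01268; check Q = 0.2422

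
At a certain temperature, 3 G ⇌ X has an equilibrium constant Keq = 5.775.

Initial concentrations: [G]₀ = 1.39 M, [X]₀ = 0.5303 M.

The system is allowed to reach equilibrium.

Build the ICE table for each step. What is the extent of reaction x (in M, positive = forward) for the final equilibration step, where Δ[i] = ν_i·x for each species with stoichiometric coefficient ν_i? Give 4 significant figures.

Q₀ = 0.1975 vs Keq = 5.775 ⇒ Q<K, forward
Step 1:
                  G         X
  Initial      1.39    0.5303
  Change    -0.8684    0.2895
  Equil      0.5216    0.8198
  solve Keq expr → x = 0.2895; check Q = 5.775

x = 0.2895 M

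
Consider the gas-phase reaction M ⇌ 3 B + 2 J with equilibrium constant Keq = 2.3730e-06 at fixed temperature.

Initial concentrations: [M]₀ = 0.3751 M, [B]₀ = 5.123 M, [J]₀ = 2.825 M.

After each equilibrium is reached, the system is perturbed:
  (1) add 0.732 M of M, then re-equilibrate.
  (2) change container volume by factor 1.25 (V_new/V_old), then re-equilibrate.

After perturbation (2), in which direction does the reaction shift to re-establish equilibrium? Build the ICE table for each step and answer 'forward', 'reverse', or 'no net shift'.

Direction: forward

Q₀ = 2861 vs Keq = 2.3730e-06 ⇒ Q>K, reverse
Step 1:
                   M          B          J
  I           0.3751      5.123      2.825
  C            1.411     -4.234     -2.823
  E            1.786     0.8892   0.002456
  solve Keq expr → x = -1.411; check Q = 2.3730e-06
Then add 0.732 M of M.
Step 2:
                   M          B          J
  I            2.518     0.8892   0.002456
  C       -2.2826e-04 6.8478e-04 4.5652e-04
  E            2.518     0.8899   0.002912
  solve Keq expr → x = 2.2826e-04; check Q = 2.3730e-06
Then change container volume by factor 1.25 (V_new/V_old).
Step 3:
                   M          B          J
  I            2.015     0.7119    0.00233
  C       -6.4750e-04   0.001942   0.001295
  E            2.014     0.7138   0.003625
  solve Keq expr → x = 6.4750e-04; check Q = 2.3730e-06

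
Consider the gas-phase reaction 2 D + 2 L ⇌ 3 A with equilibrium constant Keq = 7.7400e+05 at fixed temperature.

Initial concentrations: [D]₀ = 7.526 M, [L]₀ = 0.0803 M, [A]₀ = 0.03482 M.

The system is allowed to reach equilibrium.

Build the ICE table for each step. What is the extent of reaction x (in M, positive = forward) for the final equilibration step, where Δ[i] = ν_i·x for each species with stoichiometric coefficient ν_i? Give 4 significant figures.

Q₀ = 1.1559e-04 vs Keq = 7.7400e+05 ⇒ Q<K, forward
Step 1:
                    D           L           A
  Initial       7.526      0.0803     0.03482
  Change     -0.08029    -0.08029      0.1204
  Equil         7.446  9.3389e-06      0.1553
  solve Keq expr → x = 0.04015; check Q = 7.7400e+05

x = 0.04015 M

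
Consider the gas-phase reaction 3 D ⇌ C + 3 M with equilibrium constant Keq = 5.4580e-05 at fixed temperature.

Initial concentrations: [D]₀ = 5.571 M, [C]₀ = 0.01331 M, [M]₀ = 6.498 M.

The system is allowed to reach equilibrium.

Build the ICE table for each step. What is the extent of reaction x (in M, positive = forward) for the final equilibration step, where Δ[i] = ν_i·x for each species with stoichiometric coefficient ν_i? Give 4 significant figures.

Q₀ = 0.02112 vs Keq = 5.4580e-05 ⇒ Q>K, reverse
Step 1:
                   D          C          M
  Initial      5.571    0.01331      6.498
  Change     0.03982   -0.01327   -0.03982
  Equil        5.611 3.5792e-05      6.458
  solve Keq expr → x = -0.01327; check Q = 5.4580e-05

x = -0.01327 M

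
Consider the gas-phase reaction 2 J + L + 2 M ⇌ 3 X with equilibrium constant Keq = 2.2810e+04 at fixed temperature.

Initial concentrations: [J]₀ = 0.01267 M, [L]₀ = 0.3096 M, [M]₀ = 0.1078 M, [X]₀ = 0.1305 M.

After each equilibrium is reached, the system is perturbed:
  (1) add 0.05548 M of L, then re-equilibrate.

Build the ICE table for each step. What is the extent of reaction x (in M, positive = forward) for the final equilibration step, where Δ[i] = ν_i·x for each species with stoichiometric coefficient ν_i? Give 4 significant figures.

Q₀ = 3848 vs Keq = 2.2810e+04 ⇒ Q<K, forward
Step 1:
                   J          L          M          X
  I          0.01267     0.3096     0.1078     0.1305
  C        -0.006472  -0.003236  -0.006472   0.009708
  E         0.006198     0.3064     0.1013     0.1402
  solve Keq expr → x = 0.003236; check Q = 2.2810e+04
Then add 0.05548 M of L.
Step 2:
                   J          L          M          X
  I         0.006198     0.3618     0.1013     0.1402
  C       -4.2942e-04 -2.1471e-04 -4.2942e-04 6.4413e-04
  E         0.005769     0.3616     0.1009     0.1409
  solve Keq expr → x = 2.1471e-04; check Q = 2.2810e+04

x = 2.1471e-04 M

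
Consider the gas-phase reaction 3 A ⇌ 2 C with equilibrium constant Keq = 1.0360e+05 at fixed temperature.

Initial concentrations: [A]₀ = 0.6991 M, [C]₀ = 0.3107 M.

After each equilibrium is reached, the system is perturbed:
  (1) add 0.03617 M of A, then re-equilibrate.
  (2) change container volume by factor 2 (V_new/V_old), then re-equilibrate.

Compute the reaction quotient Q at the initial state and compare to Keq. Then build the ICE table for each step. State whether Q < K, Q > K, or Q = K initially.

Q₀ = 0.2825; Q < K (proceeds forward)

Q₀ = 0.2825 vs Keq = 1.0360e+05 ⇒ Q<K, forward
Step 1:
                  A         C
  Initial    0.6991    0.3107
  Change    -0.6813    0.4542
  Equil     0.01781    0.7649
  solve Keq expr → x = 0.2271; check Q = 1.0360e+05
Then add 0.03617 M of A.
Step 2:
                  A         C
  Initial   0.05398    0.7649
  Change    -0.0358   0.02387
  Equil     0.01818    0.7888
  solve Keq expr → x = 0.01193; check Q = 1.0360e+05
Then change container volume by factor 2 (V_new/V_old).
Step 3:
                  A         C
  Initial  0.009088    0.3944
  Change   0.002332 -0.001555
  Equil     0.01142    0.3928
  solve Keq expr → x = -7.7737e-04; check Q = 1.0360e+05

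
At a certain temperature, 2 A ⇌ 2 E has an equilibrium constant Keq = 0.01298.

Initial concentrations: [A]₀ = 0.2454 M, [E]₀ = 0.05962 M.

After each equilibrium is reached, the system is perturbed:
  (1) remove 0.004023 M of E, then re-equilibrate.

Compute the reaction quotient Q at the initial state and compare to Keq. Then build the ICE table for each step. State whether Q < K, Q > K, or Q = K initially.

Q₀ = 0.05902 vs Keq = 0.01298 ⇒ Q>K, reverse
Step 1:
                    A           E
  I            0.2454     0.05962
  C           0.02842    -0.02842
  E            0.2738      0.0312
  solve Keq expr → x = -0.01421; check Q = 0.01298
Then remove 0.004023 M of E.
Step 2:
                    A           E
  I            0.2738     0.02717
  C         -0.003612    0.003612
  E            0.2702     0.03079
  solve Keq expr → x = 0.001806; check Q = 0.01298

Q₀ = 0.05902; Q > K (proceeds reverse)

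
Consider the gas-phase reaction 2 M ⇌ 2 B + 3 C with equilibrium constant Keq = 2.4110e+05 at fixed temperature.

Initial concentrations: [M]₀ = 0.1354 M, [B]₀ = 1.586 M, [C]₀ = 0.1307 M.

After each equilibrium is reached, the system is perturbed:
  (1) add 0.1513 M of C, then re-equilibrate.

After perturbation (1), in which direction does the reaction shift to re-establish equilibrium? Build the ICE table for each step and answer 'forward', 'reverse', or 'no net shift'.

Direction: reverse

Q₀ = 0.3063 vs Keq = 2.4110e+05 ⇒ Q<K, forward
Step 1:
                  M         B         C
  init       0.1354     1.586    0.1307
  Δ         -0.1347    0.1347    0.2021
  eq      6.7278e-04     1.721    0.3328
  solve Keq expr → x = 0.06736; check Q = 2.4110e+05
Then add 0.1513 M of C.
Step 2:
                  M         B         C
  init    6.7278e-04     1.721    0.4841
  Δ       5.0444e-04 -5.0444e-04 -7.5666e-04
  eq       0.001177      1.72    0.4833
  solve Keq expr → x = -2.5222e-04; check Q = 2.4110e+05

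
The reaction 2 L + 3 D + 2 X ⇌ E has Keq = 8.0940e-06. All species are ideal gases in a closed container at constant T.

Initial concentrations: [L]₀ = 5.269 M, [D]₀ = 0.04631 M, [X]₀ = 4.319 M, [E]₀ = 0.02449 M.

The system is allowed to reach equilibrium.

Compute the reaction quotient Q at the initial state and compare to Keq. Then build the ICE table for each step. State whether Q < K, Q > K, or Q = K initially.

Q₀ = 0.4761; Q > K (proceeds reverse)

Q₀ = 0.4761 vs Keq = 8.0940e-06 ⇒ Q>K, reverse
Step 1:
                    L           D           X           E
  I             5.269     0.04631       4.319     0.02449
  C           0.04896     0.07345     0.04896    -0.02448
  E             5.318      0.1198       4.368  7.5010e-06
  solve Keq expr → x = -0.02448; check Q = 8.0940e-06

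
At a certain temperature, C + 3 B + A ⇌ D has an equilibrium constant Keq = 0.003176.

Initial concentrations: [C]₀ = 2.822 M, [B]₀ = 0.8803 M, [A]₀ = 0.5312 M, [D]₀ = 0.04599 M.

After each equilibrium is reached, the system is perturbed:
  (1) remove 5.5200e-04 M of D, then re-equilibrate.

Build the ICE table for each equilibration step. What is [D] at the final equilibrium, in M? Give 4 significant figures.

Q₀ = 0.04497 vs Keq = 0.003176 ⇒ Q>K, reverse
Step 1:
                   C          B          A          D
  I            2.822     0.8803     0.5312    0.04599
  C          0.04075     0.1222    0.04075   -0.04075
  E            2.863      1.003     0.5719    0.00524
  solve Keq expr → x = -0.04075; check Q = 0.003176
Then remove 5.5200e-04 M of D.
Step 2:
                   C          B          A          D
  I            2.863      1.003     0.5719   0.004688
  C       -5.2179e-04  -0.001565 -5.2179e-04 5.2179e-04
  E            2.862      1.001     0.5714    0.00521
  solve Keq expr → x = 5.2179e-04; check Q = 0.003176

[D]_eq = 0.00521 M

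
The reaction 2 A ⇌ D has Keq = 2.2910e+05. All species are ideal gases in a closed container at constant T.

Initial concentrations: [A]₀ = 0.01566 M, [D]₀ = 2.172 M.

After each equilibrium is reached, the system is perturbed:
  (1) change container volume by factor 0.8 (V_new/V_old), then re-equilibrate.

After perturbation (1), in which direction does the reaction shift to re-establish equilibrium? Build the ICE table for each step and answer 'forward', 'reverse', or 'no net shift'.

Q₀ = 8857 vs Keq = 2.2910e+05 ⇒ Q<K, forward
Step 1:
                   A          D
  Initial    0.01566      2.172
  Change    -0.01258   0.006288
  Equil     0.003084      2.178
  solve Keq expr → x = 0.006288; check Q = 2.2910e+05
Then change container volume by factor 0.8 (V_new/V_old).
Step 2:
                   A          D
  Initial   0.003854      2.723
  Change  -4.0679e-04 2.0339e-04
  Equil     0.003448      2.723
  solve Keq expr → x = 2.0339e-04; check Q = 2.2910e+05

Direction: forward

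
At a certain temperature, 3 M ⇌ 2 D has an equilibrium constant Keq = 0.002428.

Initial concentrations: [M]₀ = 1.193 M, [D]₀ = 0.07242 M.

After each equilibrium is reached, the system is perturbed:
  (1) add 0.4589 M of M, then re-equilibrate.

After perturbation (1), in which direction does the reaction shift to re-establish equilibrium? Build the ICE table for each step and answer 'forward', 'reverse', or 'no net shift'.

Direction: forward

Q₀ = 0.003089 vs Keq = 0.002428 ⇒ Q>K, reverse
Step 1:
                   M          D
  init         1.193    0.07242
  Δ          0.01099  -0.007324
  eq           1.204     0.0651
  solve Keq expr → x = -0.003662; check Q = 0.002428
Then add 0.4589 M of M.
Step 2:
                   M          D
  init         1.663     0.0651
  Δ         -0.05329    0.03553
  eq            1.61     0.1006
  solve Keq expr → x = 0.01776; check Q = 0.002428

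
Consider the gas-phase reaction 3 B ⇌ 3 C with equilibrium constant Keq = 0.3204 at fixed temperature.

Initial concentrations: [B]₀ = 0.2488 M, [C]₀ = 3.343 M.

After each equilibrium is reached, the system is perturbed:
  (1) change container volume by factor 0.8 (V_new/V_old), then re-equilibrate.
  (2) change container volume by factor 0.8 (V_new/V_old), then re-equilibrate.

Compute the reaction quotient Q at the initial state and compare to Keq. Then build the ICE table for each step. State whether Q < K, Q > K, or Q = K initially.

Q₀ = 2426; Q > K (proceeds reverse)

Q₀ = 2426 vs Keq = 0.3204 ⇒ Q>K, reverse
Step 1:
                   B          C
  Initial     0.2488      3.343
  Change       1.884     -1.884
  Equil        2.133      1.459
  solve Keq expr → x = -0.6279; check Q = 0.3204
Then change container volume by factor 0.8 (V_new/V_old).
Step 2:
                   B          C
  Initial      2.666      1.824
  Change           0          0
  Equil        2.666      1.824
  solve Keq expr → x = 0; check Q = 0.3204
Then change container volume by factor 0.8 (V_new/V_old).
Step 3:
                   B          C
  Initial      3.332       2.28
  Change           0          0
  Equil        3.332       2.28
  solve Keq expr → x = 0; check Q = 0.3204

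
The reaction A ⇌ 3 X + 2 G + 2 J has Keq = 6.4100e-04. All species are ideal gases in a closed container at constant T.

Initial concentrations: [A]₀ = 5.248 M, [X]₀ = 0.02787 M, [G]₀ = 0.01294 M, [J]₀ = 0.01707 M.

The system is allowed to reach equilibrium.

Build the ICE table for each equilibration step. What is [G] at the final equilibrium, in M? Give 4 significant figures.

Q₀ = 2.0126e-13 vs Keq = 6.4100e-04 ⇒ Q<K, forward
Step 1:
                  A         X         G         J
  Initial     5.248   0.02787   0.01294   0.01707
  Change    -0.1771    0.5313    0.3542    0.3542
  Equil       5.071    0.5592    0.3672    0.3713
  solve Keq expr → x = 0.1771; check Q = 6.4100e-04

[G]_eq = 0.3672 M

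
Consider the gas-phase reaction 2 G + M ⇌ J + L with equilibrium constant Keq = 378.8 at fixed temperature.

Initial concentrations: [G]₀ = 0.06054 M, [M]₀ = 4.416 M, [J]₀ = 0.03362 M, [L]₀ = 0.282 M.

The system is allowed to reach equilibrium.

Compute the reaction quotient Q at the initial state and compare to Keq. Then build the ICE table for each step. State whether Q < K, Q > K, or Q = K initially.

Q₀ = 0.5858 vs Keq = 378.8 ⇒ Q<K, forward
Step 1:
                  G         M         J         L
  init      0.06054     4.416   0.03362     0.282
  Δ        -0.05713  -0.02857   0.02857   0.02857
  eq       0.003409     4.387   0.06219    0.3106
  solve Keq expr → x = 0.02857; check Q = 378.8

Q₀ = 0.5858; Q < K (proceeds forward)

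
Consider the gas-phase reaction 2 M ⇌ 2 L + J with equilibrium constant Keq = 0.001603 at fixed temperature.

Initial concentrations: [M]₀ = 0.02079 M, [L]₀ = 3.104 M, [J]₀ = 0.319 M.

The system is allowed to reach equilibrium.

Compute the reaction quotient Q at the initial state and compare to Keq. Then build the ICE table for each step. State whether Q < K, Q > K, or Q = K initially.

Q₀ = 7111; Q > K (proceeds reverse)

Q₀ = 7111 vs Keq = 0.001603 ⇒ Q>K, reverse
Step 1:
                    M           L           J
  init        0.02079       3.104       0.319
  Δ            0.6378     -0.6378     -0.3189
  eq           0.6586       2.466  1.1430e-04
  solve Keq expr → x = -0.3189; check Q = 0.001603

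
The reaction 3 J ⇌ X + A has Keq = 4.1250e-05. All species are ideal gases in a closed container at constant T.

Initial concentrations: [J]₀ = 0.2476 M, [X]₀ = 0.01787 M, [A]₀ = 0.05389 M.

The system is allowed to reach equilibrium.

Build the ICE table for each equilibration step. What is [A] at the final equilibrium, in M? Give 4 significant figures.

Q₀ = 0.06344 vs Keq = 4.1250e-05 ⇒ Q>K, reverse
Step 1:
                    J           X           A
  Initial      0.2476     0.01787     0.05389
  Change      0.05352    -0.01784    -0.01784
  Equil        0.3011  3.1240e-05     0.03605
  solve Keq expr → x = -0.01784; check Q = 4.1250e-05

[A]_eq = 0.03605 M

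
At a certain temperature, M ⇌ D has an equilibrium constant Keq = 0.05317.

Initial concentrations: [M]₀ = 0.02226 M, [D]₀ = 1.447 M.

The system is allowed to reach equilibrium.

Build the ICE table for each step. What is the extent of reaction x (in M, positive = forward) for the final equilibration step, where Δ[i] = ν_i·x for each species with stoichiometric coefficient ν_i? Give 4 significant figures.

x = -1.373 M

Q₀ = 65 vs Keq = 0.05317 ⇒ Q>K, reverse
Step 1:
                    M           D
  I           0.02226       1.447
  C             1.373      -1.373
  E             1.395     0.07418
  solve Keq expr → x = -1.373; check Q = 0.05317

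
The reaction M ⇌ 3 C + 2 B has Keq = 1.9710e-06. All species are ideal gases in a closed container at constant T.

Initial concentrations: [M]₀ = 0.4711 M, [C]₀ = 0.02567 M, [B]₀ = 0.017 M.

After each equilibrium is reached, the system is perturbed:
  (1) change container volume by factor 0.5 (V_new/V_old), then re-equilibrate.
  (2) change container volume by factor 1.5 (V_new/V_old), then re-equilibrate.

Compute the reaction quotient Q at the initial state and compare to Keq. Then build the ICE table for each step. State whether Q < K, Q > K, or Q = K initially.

Q₀ = 1.0377e-08 vs Keq = 1.9710e-06 ⇒ Q<K, forward
Step 1:
                  M         C         B
  I          0.4711   0.02567     0.017
  C        -0.01567   0.04702   0.03135
  E          0.4554   0.07269   0.04835
  solve Keq expr → x = 0.01567; check Q = 1.9710e-06
Then change container volume by factor 0.5 (V_new/V_old).
Step 2:
                  M         C         B
  I          0.9109    0.1454   0.09669
  C         0.02048  -0.06145  -0.04097
  E          0.9313   0.08393   0.05572
  solve Keq expr → x = -0.02048; check Q = 1.9710e-06
Then change container volume by factor 1.5 (V_new/V_old).
Step 3:
                  M         C         B
  I          0.6209   0.05595   0.03715
  C       -0.007076   0.02123   0.01415
  E          0.6138   0.07718    0.0513
  solve Keq expr → x = 0.007076; check Q = 1.9710e-06

Q₀ = 1.0377e-08; Q < K (proceeds forward)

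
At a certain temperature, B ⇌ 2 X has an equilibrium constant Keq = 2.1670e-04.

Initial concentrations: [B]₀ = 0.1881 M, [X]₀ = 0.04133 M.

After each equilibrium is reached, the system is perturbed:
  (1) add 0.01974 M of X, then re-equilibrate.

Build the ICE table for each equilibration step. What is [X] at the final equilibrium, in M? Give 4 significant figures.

[X]_eq = 0.006829 M

Q₀ = 0.009081 vs Keq = 2.1670e-04 ⇒ Q>K, reverse
Step 1:
                   B          X
  I           0.1881    0.04133
  C          0.01733   -0.03466
  E           0.2054   0.006672
  solve Keq expr → x = -0.01733; check Q = 2.1670e-04
Then add 0.01974 M of X.
Step 2:
                   B          X
  I           0.2054    0.02641
  C         0.009791   -0.01958
  E           0.2152   0.006829
  solve Keq expr → x = -0.009791; check Q = 2.1670e-04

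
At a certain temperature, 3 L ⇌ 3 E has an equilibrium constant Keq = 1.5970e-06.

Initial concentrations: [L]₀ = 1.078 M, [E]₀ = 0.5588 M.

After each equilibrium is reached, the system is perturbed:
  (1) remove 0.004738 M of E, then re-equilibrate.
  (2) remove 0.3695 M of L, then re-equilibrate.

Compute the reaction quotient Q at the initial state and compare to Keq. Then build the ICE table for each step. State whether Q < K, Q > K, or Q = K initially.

Q₀ = 0.1393 vs Keq = 1.5970e-06 ⇒ Q>K, reverse
Step 1:
                   L          E
  init         1.078     0.5588
  Δ           0.5399    -0.5399
  eq           1.618    0.01891
  solve Keq expr → x = -0.18; check Q = 1.5970e-06
Then remove 0.004738 M of E.
Step 2:
                   L          E
  init         1.618    0.01417
  Δ        -0.004683   0.004683
  eq           1.613    0.01886
  solve Keq expr → x = 0.001561; check Q = 1.5970e-06
Then remove 0.3695 M of L.
Step 3:
                   L          E
  init         1.244    0.01886
  Δ         0.004269  -0.004269
  eq           1.248    0.01459
  solve Keq expr → x = -0.001423; check Q = 1.5970e-06

Q₀ = 0.1393; Q > K (proceeds reverse)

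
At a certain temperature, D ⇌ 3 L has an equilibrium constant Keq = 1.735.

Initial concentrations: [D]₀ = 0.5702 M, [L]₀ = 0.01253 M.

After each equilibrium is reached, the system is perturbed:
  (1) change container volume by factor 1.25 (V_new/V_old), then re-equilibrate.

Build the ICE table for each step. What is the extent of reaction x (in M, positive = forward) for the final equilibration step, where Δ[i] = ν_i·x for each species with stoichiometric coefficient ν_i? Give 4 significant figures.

Q₀ = 3.4501e-06 vs Keq = 1.735 ⇒ Q<K, forward
Step 1:
                    D           L
  I            0.5702     0.01253
  C           -0.2654      0.7962
  E            0.3048      0.8087
  solve Keq expr → x = 0.2654; check Q = 1.735
Then change container volume by factor 1.25 (V_new/V_old).
Step 2:
                    D           L
  I            0.2439      0.6469
  C          -0.02553      0.0766
  E            0.2183      0.7235
  solve Keq expr → x = 0.02553; check Q = 1.735

x = 0.02553 M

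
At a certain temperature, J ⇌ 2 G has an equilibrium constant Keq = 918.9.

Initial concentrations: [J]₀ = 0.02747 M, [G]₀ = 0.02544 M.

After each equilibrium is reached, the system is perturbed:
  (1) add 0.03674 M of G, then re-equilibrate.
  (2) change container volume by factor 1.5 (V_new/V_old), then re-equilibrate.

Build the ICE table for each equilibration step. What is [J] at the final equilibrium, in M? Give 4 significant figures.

[J]_eq = 6.6323e-06 M

Q₀ = 0.02356 vs Keq = 918.9 ⇒ Q<K, forward
Step 1:
                    J           G
  init        0.02747     0.02544
  Δ          -0.02746     0.05493
  eq       7.0287e-06     0.08037
  solve Keq expr → x = 0.02746; check Q = 918.9
Then add 0.03674 M of G.
Step 2:
                    J           G
  init     7.0287e-06      0.1171
  Δ        7.8914e-06 -1.5783e-05
  eq       1.4920e-05      0.1171
  solve Keq expr → x = -7.8914e-06; check Q = 918.9
Then change container volume by factor 1.5 (V_new/V_old).
Step 3:
                    J           G
  init     9.9468e-06     0.07806
  Δ       -3.3145e-06  6.6289e-06
  eq       6.6323e-06     0.07807
  solve Keq expr → x = 3.3145e-06; check Q = 918.9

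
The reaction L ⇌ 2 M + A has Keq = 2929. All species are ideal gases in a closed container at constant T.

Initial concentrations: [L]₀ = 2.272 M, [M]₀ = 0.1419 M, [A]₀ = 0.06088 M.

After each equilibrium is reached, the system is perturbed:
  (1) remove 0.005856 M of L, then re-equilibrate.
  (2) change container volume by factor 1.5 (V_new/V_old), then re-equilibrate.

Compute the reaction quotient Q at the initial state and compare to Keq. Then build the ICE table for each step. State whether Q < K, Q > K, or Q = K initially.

Q₀ = 5.3955e-04 vs Keq = 2929 ⇒ Q<K, forward
Step 1:
                   L          M          A
  init         2.272     0.1419    0.06088
  Δ           -2.255       4.51      2.255
  eq         0.01711      4.652      2.316
  solve Keq expr → x = 2.255; check Q = 2929
Then remove 0.005856 M of L.
Step 2:
                   L          M          A
  init       0.01125      4.652      2.316
  Δ          0.00573   -0.01146   -0.00573
  eq         0.01698       4.64       2.31
  solve Keq expr → x = -0.00573; check Q = 2929
Then change container volume by factor 1.5 (V_new/V_old).
Step 3:
                   L          M          A
  init       0.01132      3.093       1.54
  Δ        -0.006228    0.01246   0.006228
  eq        0.005093      3.106      1.546
  solve Keq expr → x = 0.006228; check Q = 2929

Q₀ = 5.3955e-04; Q < K (proceeds forward)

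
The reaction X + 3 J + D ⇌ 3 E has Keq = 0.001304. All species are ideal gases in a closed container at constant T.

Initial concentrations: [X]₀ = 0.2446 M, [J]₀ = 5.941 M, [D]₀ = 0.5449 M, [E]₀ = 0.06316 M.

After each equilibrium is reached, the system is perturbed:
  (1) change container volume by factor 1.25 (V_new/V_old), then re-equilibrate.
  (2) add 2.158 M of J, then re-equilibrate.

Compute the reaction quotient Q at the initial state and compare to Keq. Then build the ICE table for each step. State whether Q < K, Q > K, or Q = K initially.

Q₀ = 9.0152e-06 vs Keq = 0.001304 ⇒ Q<K, forward
Step 1:
                  X         J         D         E
  Initial    0.2446     5.941    0.5449   0.06316
  Change   -0.06997   -0.2099  -0.06997    0.2099
  Equil      0.1746     5.731    0.4749    0.2731
  solve Keq expr → x = 0.06997; check Q = 0.001304
Then change container volume by factor 1.25 (V_new/V_old).
Step 2:
                  X         J         D         E
  Initial    0.1397     4.585    0.3799    0.2184
  Change   0.008086   0.02426  0.008086  -0.02426
  Equil      0.1478     4.609     0.388    0.1942
  solve Keq expr → x = -0.008086; check Q = 0.001304
Then add 2.158 M of J.
Step 3:
                  X         J         D         E
  Initial    0.1478     6.767     0.388    0.1942
  Change   -0.02255  -0.06764  -0.02255   0.06764
  Equil      0.1252       6.7    0.3655    0.2618
  solve Keq expr → x = 0.02255; check Q = 0.001304

Q₀ = 9.0152e-06; Q < K (proceeds forward)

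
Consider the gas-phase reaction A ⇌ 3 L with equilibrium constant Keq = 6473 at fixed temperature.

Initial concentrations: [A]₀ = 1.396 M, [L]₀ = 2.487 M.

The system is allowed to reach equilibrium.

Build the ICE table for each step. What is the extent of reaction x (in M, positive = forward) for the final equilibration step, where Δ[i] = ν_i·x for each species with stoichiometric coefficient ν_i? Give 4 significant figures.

Q₀ = 11.02 vs Keq = 6473 ⇒ Q<K, forward
Step 1:
                  A         L
  Initial     1.396     2.487
  Change     -1.353     4.058
  Equil     0.04331     6.545
  solve Keq expr → x = 1.353; check Q = 6473

x = 1.353 M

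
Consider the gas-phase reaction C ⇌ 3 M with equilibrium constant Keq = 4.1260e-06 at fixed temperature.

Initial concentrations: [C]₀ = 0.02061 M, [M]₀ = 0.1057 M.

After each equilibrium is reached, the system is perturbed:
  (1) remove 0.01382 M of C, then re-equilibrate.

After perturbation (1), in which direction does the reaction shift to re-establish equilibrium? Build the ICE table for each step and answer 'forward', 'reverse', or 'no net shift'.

Q₀ = 0.0573 vs Keq = 4.1260e-06 ⇒ Q>K, reverse
Step 1:
                    C           M
  I           0.02061      0.1057
  C           0.03321    -0.09964
  E           0.05382    0.006056
  solve Keq expr → x = -0.03321; check Q = 4.1260e-06
Then remove 0.01382 M of C.
Step 2:
                    C           M
  I              0.04    0.006056
  C        1.8726e-04 -5.6177e-04
  E           0.04019    0.005494
  solve Keq expr → x = -1.8726e-04; check Q = 4.1260e-06

Direction: reverse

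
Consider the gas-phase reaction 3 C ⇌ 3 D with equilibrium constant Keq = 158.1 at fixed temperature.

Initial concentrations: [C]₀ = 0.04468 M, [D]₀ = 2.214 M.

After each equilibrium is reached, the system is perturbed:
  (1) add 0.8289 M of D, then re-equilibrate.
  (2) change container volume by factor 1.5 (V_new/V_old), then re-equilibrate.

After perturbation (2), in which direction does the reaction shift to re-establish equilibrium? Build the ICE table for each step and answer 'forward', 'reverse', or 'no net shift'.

Direction: no net shift

Q₀ = 1.2167e+05 vs Keq = 158.1 ⇒ Q>K, reverse
Step 1:
                  C         D
  Initial   0.04468     2.214
  Change     0.3078   -0.3078
  Equil      0.3525     1.906
  solve Keq expr → x = -0.1026; check Q = 158.1
Then add 0.8289 M of D.
Step 2:
                  C         D
  Initial    0.3525     2.735
  Change     0.1294   -0.1294
  Equil      0.4819     2.606
  solve Keq expr → x = -0.04312; check Q = 158.1
Then change container volume by factor 1.5 (V_new/V_old).
Step 3:
                  C         D
  Initial    0.3213     1.737
  Change          0         0
  Equil      0.3213     1.737
  solve Keq expr → x = 0; check Q = 158.1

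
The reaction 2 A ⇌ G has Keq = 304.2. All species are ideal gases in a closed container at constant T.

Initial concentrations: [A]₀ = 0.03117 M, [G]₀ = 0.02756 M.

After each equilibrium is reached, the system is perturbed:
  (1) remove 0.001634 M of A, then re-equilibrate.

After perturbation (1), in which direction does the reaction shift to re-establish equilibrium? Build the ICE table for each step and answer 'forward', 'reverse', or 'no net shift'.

Q₀ = 28.37 vs Keq = 304.2 ⇒ Q<K, forward
Step 1:
                   A          G
  Initial    0.03117    0.02756
  Change    -0.02005    0.01003
  Equil      0.01112    0.03759
  solve Keq expr → x = 0.01003; check Q = 304.2
Then remove 0.001634 M of A.
Step 2:
                   A          G
  Initial   0.009482    0.03759
  Change    0.001521 -7.6049e-04
  Equil        0.011    0.03683
  solve Keq expr → x = -7.6049e-04; check Q = 304.2

Direction: reverse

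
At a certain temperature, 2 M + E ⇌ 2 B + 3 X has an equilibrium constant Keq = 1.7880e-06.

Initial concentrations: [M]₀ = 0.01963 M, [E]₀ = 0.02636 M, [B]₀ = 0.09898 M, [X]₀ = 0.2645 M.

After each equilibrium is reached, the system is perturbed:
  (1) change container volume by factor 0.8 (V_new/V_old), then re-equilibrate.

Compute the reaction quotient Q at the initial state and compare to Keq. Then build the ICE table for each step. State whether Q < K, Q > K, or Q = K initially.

Q₀ = 17.85; Q > K (proceeds reverse)

Q₀ = 17.85 vs Keq = 1.7880e-06 ⇒ Q>K, reverse
Step 1:
                  M         E         B         X
  I         0.01963   0.02636   0.09898    0.2645
  C         0.09791   0.04896  -0.09791   -0.1469
  E          0.1175   0.07532  0.001069    0.1176
  solve Keq expr → x = -0.04896; check Q = 1.7880e-06
Then change container volume by factor 0.8 (V_new/V_old).
Step 2:
                  M         E         B         X
  I          0.1469   0.09414  0.001336     0.147
  C       2.6036e-04 1.3018e-04 -2.6036e-04 -3.9053e-04
  E          0.1472   0.09427  0.001076    0.1467
  solve Keq expr → x = -1.3018e-04; check Q = 1.7880e-06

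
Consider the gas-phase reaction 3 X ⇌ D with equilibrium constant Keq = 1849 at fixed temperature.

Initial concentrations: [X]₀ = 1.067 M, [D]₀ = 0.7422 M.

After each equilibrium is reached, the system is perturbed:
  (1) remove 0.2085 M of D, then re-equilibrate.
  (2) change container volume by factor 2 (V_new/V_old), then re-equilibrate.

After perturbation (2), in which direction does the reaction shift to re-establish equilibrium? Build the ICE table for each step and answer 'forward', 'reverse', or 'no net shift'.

Q₀ = 0.611 vs Keq = 1849 ⇒ Q<K, forward
Step 1:
                   X          D
  I            1.067     0.7422
  C          -0.9837     0.3279
  E          0.08334       1.07
  solve Keq expr → x = 0.3279; check Q = 1849
Then remove 0.2085 M of D.
Step 2:
                   X          D
  I          0.08334     0.8616
  C         -0.00575   0.001917
  E          0.07758     0.8635
  solve Keq expr → x = 0.001917; check Q = 1849
Then change container volume by factor 2 (V_new/V_old).
Step 3:
                   X          D
  I          0.03879     0.4318
  C          0.02243  -0.007476
  E          0.06122     0.4243
  solve Keq expr → x = -0.007476; check Q = 1849

Direction: reverse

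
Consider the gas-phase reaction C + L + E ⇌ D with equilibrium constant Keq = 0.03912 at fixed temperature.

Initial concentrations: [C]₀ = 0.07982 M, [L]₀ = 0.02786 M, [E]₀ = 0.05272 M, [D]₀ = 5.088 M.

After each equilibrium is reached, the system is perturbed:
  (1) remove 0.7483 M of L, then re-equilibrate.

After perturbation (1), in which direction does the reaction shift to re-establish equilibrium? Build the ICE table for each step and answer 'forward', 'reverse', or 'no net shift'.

Direction: reverse

Q₀ = 4.3399e+04 vs Keq = 0.03912 ⇒ Q>K, reverse
Step 1:
                   C          L          E          D
  Initial    0.07982    0.02786    0.05272      5.088
  Change       3.432      3.432      3.432     -3.432
  Equil        3.512       3.46      3.485      1.656
  solve Keq expr → x = -3.432; check Q = 0.03912
Then remove 0.7483 M of L.
Step 2:
                   C          L          E          D
  Initial      3.512      2.711      3.485      1.656
  Change       0.157      0.157      0.157     -0.157
  Equil        3.669      2.868      3.642      1.499
  solve Keq expr → x = -0.157; check Q = 0.03912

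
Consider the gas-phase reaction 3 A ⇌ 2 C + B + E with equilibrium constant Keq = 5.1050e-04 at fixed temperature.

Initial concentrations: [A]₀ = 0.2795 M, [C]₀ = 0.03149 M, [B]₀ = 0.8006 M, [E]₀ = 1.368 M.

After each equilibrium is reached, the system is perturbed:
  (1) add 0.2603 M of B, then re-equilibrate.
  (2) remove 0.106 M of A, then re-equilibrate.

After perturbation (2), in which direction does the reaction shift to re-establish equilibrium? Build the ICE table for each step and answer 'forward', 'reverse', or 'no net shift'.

Direction: reverse

Q₀ = 0.04974 vs Keq = 5.1050e-04 ⇒ Q>K, reverse
Step 1:
                    A           C           B           E
  Initial      0.2795     0.03149      0.8006       1.368
  Change      0.04127    -0.02751    -0.01376    -0.01376
  Equil        0.3208    0.003976      0.7868       1.354
  solve Keq expr → x = -0.01376; check Q = 5.1050e-04
Then add 0.2603 M of B.
Step 2:
                    A           C           B           E
  Initial      0.3208    0.003976       1.047       1.354
  Change   7.7436e-04 -5.1624e-04 -2.5812e-04 -2.5812e-04
  Equil        0.3215     0.00346       1.047       1.354
  solve Keq expr → x = -2.5812e-04; check Q = 5.1050e-04
Then remove 0.106 M of A.
Step 3:
                    A           C           B           E
  Initial      0.2155     0.00346       1.047       1.354
  Change     0.002294   -0.001529 -7.6473e-04 -7.6473e-04
  Equil        0.2178    0.001931       1.046       1.353
  solve Keq expr → x = -7.6473e-04; check Q = 5.1050e-04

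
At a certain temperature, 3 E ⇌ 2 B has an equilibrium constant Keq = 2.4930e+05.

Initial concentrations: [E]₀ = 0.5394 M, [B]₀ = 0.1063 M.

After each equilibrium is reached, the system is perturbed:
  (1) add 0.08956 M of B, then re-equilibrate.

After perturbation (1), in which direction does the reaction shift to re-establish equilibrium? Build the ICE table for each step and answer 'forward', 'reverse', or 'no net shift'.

Q₀ = 0.072 vs Keq = 2.4930e+05 ⇒ Q<K, forward
Step 1:
                   E          B
  init        0.5394     0.1063
  Δ          -0.5299     0.3533
  eq        0.009463     0.4596
  solve Keq expr → x = 0.1766; check Q = 2.4930e+05
Then add 0.08956 M of B.
Step 2:
                   E          B
  init      0.009463     0.5492
  Δ         0.001182 -7.8819e-04
  eq         0.01064     0.5484
  solve Keq expr → x = -3.9410e-04; check Q = 2.4930e+05

Direction: reverse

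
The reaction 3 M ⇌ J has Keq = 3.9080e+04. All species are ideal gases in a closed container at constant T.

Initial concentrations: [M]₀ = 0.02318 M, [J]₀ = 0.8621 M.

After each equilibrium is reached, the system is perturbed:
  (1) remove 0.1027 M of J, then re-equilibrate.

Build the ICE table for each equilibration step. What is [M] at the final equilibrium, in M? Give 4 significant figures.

[M]_eq = 0.02687 M

Q₀ = 6.9218e+04 vs Keq = 3.9080e+04 ⇒ Q>K, reverse
Step 1:
                  M         J
  Initial   0.02318    0.8621
  Change   0.004848 -0.001616
  Equil     0.02803    0.8605
  solve Keq expr → x = -0.001616; check Q = 3.9080e+04
Then remove 0.1027 M of J.
Step 2:
                  M         J
  Initial   0.02803    0.7578
  Change  -0.001158 3.8602e-04
  Equil     0.02687    0.7582
  solve Keq expr → x = 3.8602e-04; check Q = 3.9080e+04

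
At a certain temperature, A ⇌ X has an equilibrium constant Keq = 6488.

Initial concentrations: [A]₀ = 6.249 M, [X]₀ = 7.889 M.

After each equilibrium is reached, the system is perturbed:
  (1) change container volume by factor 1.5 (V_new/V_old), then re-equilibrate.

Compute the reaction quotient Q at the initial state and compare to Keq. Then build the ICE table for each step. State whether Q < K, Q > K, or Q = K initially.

Q₀ = 1.262; Q < K (proceeds forward)

Q₀ = 1.262 vs Keq = 6488 ⇒ Q<K, forward
Step 1:
                  A         X
  init        6.249     7.889
  Δ          -6.247     6.247
  eq       0.002179     14.14
  solve Keq expr → x = 6.247; check Q = 6488
Then change container volume by factor 1.5 (V_new/V_old).
Step 2:
                  A         X
  init     0.001453     9.424
  Δ               0         0
  eq       0.001453     9.424
  solve Keq expr → x = 0; check Q = 6488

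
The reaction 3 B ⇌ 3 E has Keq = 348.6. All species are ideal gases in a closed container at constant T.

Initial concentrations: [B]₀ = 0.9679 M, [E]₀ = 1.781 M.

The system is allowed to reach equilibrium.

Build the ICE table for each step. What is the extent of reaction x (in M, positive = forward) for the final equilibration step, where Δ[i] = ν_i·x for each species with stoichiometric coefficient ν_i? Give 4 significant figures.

x = 0.2086 M

Q₀ = 6.23 vs Keq = 348.6 ⇒ Q<K, forward
Step 1:
                    B           E
  I            0.9679       1.781
  C           -0.6259      0.6259
  E             0.342       2.407
  solve Keq expr → x = 0.2086; check Q = 348.6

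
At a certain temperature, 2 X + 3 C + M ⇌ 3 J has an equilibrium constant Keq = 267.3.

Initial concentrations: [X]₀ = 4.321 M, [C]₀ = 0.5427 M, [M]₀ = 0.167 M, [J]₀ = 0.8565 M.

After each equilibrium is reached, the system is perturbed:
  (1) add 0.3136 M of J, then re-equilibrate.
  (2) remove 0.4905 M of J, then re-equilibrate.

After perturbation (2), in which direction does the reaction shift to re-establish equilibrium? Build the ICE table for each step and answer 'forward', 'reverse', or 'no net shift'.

Q₀ = 1.261 vs Keq = 267.3 ⇒ Q<K, forward
Step 1:
                   X          C          M          J
  I            4.321     0.5427      0.167     0.8565
  C           -0.231    -0.3465    -0.1155     0.3465
  E             4.09     0.1962    0.05151      1.203
  solve Keq expr → x = 0.1155; check Q = 267.3
Then add 0.3136 M of J.
Step 2:
                   X          C          M          J
  I             4.09     0.1962    0.05151      1.517
  C          0.02067    0.03101    0.01034   -0.03101
  E            4.111     0.2272    0.06185      1.486
  solve Keq expr → x = -0.01034; check Q = 267.3
Then remove 0.4905 M of J.
Step 3:
                   X          C          M          J
  I            4.111     0.2272    0.06185     0.9951
  C         -0.03283   -0.04925   -0.01642    0.04925
  E            4.078      0.178    0.04543      1.044
  solve Keq expr → x = 0.01642; check Q = 267.3

Direction: forward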